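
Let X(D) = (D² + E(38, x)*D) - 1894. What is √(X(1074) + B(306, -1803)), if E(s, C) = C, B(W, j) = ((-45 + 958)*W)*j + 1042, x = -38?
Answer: I*√502606722 ≈ 22419.0*I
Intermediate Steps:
B(W, j) = 1042 + 913*W*j (B(W, j) = (913*W)*j + 1042 = 913*W*j + 1042 = 1042 + 913*W*j)
X(D) = -1894 + D² - 38*D (X(D) = (D² - 38*D) - 1894 = -1894 + D² - 38*D)
√(X(1074) + B(306, -1803)) = √((-1894 + 1074² - 38*1074) + (1042 + 913*306*(-1803))) = √((-1894 + 1153476 - 40812) + (1042 - 503718534)) = √(1110770 - 503717492) = √(-502606722) = I*√502606722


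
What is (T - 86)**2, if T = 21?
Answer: 4225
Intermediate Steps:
(T - 86)**2 = (21 - 86)**2 = (-65)**2 = 4225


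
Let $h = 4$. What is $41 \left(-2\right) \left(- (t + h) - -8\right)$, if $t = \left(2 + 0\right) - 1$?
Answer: $-246$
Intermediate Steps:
$t = 1$ ($t = 2 - 1 = 1$)
$41 \left(-2\right) \left(- (t + h) - -8\right) = 41 \left(-2\right) \left(- (1 + 4) - -8\right) = - 82 \left(\left(-1\right) 5 + 8\right) = - 82 \left(-5 + 8\right) = \left(-82\right) 3 = -246$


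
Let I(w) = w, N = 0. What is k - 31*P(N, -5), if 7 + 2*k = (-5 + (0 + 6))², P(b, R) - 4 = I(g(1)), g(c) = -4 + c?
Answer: -34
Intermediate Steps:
P(b, R) = 1 (P(b, R) = 4 + (-4 + 1) = 4 - 3 = 1)
k = -3 (k = -7/2 + (-5 + (0 + 6))²/2 = -7/2 + (-5 + 6)²/2 = -7/2 + (½)*1² = -7/2 + (½)*1 = -7/2 + ½ = -3)
k - 31*P(N, -5) = -3 - 31*1 = -3 - 31 = -34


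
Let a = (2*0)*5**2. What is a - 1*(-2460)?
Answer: 2460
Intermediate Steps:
a = 0 (a = 0*25 = 0)
a - 1*(-2460) = 0 - 1*(-2460) = 0 + 2460 = 2460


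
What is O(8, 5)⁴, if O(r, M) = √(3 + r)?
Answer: 121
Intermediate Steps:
O(8, 5)⁴ = (√(3 + 8))⁴ = (√11)⁴ = 121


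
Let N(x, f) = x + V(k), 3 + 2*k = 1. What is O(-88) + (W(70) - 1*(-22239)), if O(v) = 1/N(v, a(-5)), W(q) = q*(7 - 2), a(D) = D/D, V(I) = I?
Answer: 2010420/89 ≈ 22589.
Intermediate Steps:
k = -1 (k = -3/2 + (½)*1 = -3/2 + ½ = -1)
a(D) = 1
N(x, f) = -1 + x (N(x, f) = x - 1 = -1 + x)
W(q) = 5*q (W(q) = q*5 = 5*q)
O(v) = 1/(-1 + v)
O(-88) + (W(70) - 1*(-22239)) = 1/(-1 - 88) + (5*70 - 1*(-22239)) = 1/(-89) + (350 + 22239) = -1/89 + 22589 = 2010420/89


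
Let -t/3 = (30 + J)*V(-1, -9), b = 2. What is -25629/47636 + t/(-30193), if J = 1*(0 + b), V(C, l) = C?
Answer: -778389453/1438273748 ≈ -0.54120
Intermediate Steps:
J = 2 (J = 1*(0 + 2) = 1*2 = 2)
t = 96 (t = -3*(30 + 2)*(-1) = -96*(-1) = -3*(-32) = 96)
-25629/47636 + t/(-30193) = -25629/47636 + 96/(-30193) = -25629*1/47636 + 96*(-1/30193) = -25629/47636 - 96/30193 = -778389453/1438273748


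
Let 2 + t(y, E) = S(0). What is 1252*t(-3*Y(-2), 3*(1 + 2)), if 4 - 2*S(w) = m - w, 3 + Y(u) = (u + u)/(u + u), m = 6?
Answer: -3756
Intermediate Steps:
Y(u) = -2 (Y(u) = -3 + (u + u)/(u + u) = -3 + (2*u)/((2*u)) = -3 + (2*u)*(1/(2*u)) = -3 + 1 = -2)
S(w) = -1 + w/2 (S(w) = 2 - (6 - w)/2 = 2 + (-3 + w/2) = -1 + w/2)
t(y, E) = -3 (t(y, E) = -2 + (-1 + (½)*0) = -2 + (-1 + 0) = -2 - 1 = -3)
1252*t(-3*Y(-2), 3*(1 + 2)) = 1252*(-3) = -3756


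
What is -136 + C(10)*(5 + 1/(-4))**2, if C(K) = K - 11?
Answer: -2537/16 ≈ -158.56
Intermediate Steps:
C(K) = -11 + K
-136 + C(10)*(5 + 1/(-4))**2 = -136 + (-11 + 10)*(5 + 1/(-4))**2 = -136 - (5 - 1/4)**2 = -136 - (19/4)**2 = -136 - 1*361/16 = -136 - 361/16 = -2537/16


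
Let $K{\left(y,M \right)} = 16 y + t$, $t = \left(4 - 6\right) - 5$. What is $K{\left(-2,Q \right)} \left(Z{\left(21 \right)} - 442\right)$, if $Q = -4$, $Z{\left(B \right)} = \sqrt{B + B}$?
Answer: $17238 - 39 \sqrt{42} \approx 16985.0$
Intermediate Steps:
$Z{\left(B \right)} = \sqrt{2} \sqrt{B}$ ($Z{\left(B \right)} = \sqrt{2 B} = \sqrt{2} \sqrt{B}$)
$t = -7$ ($t = -2 - 5 = -7$)
$K{\left(y,M \right)} = -7 + 16 y$ ($K{\left(y,M \right)} = 16 y - 7 = -7 + 16 y$)
$K{\left(-2,Q \right)} \left(Z{\left(21 \right)} - 442\right) = \left(-7 + 16 \left(-2\right)\right) \left(\sqrt{2} \sqrt{21} - 442\right) = \left(-7 - 32\right) \left(\sqrt{42} - 442\right) = - 39 \left(-442 + \sqrt{42}\right) = 17238 - 39 \sqrt{42}$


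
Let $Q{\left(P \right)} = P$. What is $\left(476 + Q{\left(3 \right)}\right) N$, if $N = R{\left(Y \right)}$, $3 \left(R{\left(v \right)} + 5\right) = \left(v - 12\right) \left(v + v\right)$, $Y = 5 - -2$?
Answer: $- \frac{40715}{3} \approx -13572.0$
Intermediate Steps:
$Y = 7$ ($Y = 5 + 2 = 7$)
$R{\left(v \right)} = -5 + \frac{2 v \left(-12 + v\right)}{3}$ ($R{\left(v \right)} = -5 + \frac{\left(v - 12\right) \left(v + v\right)}{3} = -5 + \frac{\left(-12 + v\right) 2 v}{3} = -5 + \frac{2 v \left(-12 + v\right)}{3}$)
$N = - \frac{85}{3}$ ($N = -5 - 56 + \frac{2 \cdot 7^{2}}{3} = -5 - 56 + \frac{2}{3} \cdot 49 = -5 - 56 + \frac{98}{3} = - \frac{85}{3} \approx -28.333$)
$\left(476 + Q{\left(3 \right)}\right) N = \left(476 + 3\right) \left(- \frac{85}{3}\right) = 479 \left(- \frac{85}{3}\right) = - \frac{40715}{3}$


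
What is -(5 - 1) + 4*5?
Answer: 16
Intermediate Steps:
-(5 - 1) + 4*5 = -1*4 + 20 = -4 + 20 = 16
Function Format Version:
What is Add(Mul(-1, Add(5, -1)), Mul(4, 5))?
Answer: 16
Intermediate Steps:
Add(Mul(-1, Add(5, -1)), Mul(4, 5)) = Add(Mul(-1, 4), 20) = Add(-4, 20) = 16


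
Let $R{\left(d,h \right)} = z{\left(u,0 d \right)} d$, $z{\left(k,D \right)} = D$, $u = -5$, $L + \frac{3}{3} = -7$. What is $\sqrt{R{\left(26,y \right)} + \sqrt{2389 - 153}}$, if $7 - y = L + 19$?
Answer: $\sqrt{2} \sqrt[4]{559} \approx 6.8765$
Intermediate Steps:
$L = -8$ ($L = -1 - 7 = -8$)
$y = -4$ ($y = 7 - \left(-8 + 19\right) = 7 - 11 = -4$)
$R{\left(d,h \right)} = 0$ ($R{\left(d,h \right)} = 0 d d = 0 d = 0$)
$\sqrt{R{\left(26,y \right)} + \sqrt{2389 - 153}} = \sqrt{0 + \sqrt{2389 - 153}} = \sqrt{0 + \sqrt{2236}} = \sqrt{0 + 2 \sqrt{559}} = \sqrt{2 \sqrt{559}} = \sqrt{2} \sqrt[4]{559}$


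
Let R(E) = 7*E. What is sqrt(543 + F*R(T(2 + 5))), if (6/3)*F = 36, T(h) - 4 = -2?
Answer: sqrt(795) ≈ 28.196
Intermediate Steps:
T(h) = 2 (T(h) = 4 - 2 = 2)
F = 18 (F = (1/2)*36 = 18)
sqrt(543 + F*R(T(2 + 5))) = sqrt(543 + 18*(7*2)) = sqrt(543 + 18*14) = sqrt(543 + 252) = sqrt(795)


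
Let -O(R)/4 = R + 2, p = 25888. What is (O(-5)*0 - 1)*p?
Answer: -25888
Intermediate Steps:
O(R) = -8 - 4*R (O(R) = -4*(R + 2) = -4*(2 + R) = -8 - 4*R)
(O(-5)*0 - 1)*p = ((-8 - 4*(-5))*0 - 1)*25888 = ((-8 + 20)*0 - 1)*25888 = (12*0 - 1)*25888 = (0 - 1)*25888 = -1*25888 = -25888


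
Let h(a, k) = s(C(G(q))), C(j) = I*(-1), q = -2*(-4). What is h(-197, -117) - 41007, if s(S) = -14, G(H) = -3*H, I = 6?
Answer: -41021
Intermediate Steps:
q = 8
C(j) = -6 (C(j) = 6*(-1) = -6)
h(a, k) = -14
h(-197, -117) - 41007 = -14 - 41007 = -41021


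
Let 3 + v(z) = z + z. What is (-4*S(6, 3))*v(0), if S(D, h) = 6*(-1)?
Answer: -72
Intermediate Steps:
S(D, h) = -6
v(z) = -3 + 2*z (v(z) = -3 + (z + z) = -3 + 2*z)
(-4*S(6, 3))*v(0) = (-4*(-6))*(-3 + 2*0) = 24*(-3 + 0) = 24*(-3) = -72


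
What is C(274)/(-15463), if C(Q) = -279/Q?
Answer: 279/4236862 ≈ 6.5851e-5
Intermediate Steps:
C(274)/(-15463) = -279/274/(-15463) = -279*1/274*(-1/15463) = -279/274*(-1/15463) = 279/4236862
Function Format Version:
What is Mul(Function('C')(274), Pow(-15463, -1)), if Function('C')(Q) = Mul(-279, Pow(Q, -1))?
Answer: Rational(279, 4236862) ≈ 6.5851e-5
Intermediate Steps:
Mul(Function('C')(274), Pow(-15463, -1)) = Mul(Mul(-279, Pow(274, -1)), Pow(-15463, -1)) = Mul(Mul(-279, Rational(1, 274)), Rational(-1, 15463)) = Mul(Rational(-279, 274), Rational(-1, 15463)) = Rational(279, 4236862)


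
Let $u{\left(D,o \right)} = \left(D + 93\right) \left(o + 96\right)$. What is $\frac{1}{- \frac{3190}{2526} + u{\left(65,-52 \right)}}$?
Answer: $\frac{1263}{8778781} \approx 0.00014387$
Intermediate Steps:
$u{\left(D,o \right)} = \left(93 + D\right) \left(96 + o\right)$
$\frac{1}{- \frac{3190}{2526} + u{\left(65,-52 \right)}} = \frac{1}{- \frac{3190}{2526} + \left(8928 + 93 \left(-52\right) + 96 \cdot 65 + 65 \left(-52\right)\right)} = \frac{1}{\left(-3190\right) \frac{1}{2526} + \left(8928 - 4836 + 6240 - 3380\right)} = \frac{1}{- \frac{1595}{1263} + 6952} = \frac{1}{\frac{8778781}{1263}} = \frac{1263}{8778781}$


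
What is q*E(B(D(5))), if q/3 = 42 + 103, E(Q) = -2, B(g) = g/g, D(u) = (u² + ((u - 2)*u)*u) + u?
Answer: -870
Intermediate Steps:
D(u) = u + u² + u²*(-2 + u) (D(u) = (u² + ((-2 + u)*u)*u) + u = (u² + (u*(-2 + u))*u) + u = (u² + u²*(-2 + u)) + u = u + u² + u²*(-2 + u))
B(g) = 1
q = 435 (q = 3*(42 + 103) = 3*145 = 435)
q*E(B(D(5))) = 435*(-2) = -870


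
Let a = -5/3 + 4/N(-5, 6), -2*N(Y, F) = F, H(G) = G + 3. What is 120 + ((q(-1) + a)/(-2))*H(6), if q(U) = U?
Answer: 138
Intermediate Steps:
H(G) = 3 + G
N(Y, F) = -F/2
a = -3 (a = -5/3 + 4/((-1/2*6)) = -5*1/3 + 4/(-3) = -5/3 + 4*(-1/3) = -5/3 - 4/3 = -3)
120 + ((q(-1) + a)/(-2))*H(6) = 120 + ((-1 - 3)/(-2))*(3 + 6) = 120 - 4*(-1/2)*9 = 120 + 2*9 = 120 + 18 = 138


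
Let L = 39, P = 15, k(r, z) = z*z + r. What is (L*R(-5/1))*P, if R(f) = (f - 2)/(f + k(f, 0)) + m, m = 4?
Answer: 5499/2 ≈ 2749.5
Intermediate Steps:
k(r, z) = r + z**2 (k(r, z) = z**2 + r = r + z**2)
R(f) = 4 + (-2 + f)/(2*f) (R(f) = (f - 2)/(f + (f + 0**2)) + 4 = (-2 + f)/(f + (f + 0)) + 4 = (-2 + f)/(f + f) + 4 = (-2 + f)/((2*f)) + 4 = (-2 + f)*(1/(2*f)) + 4 = (-2 + f)/(2*f) + 4 = 4 + (-2 + f)/(2*f))
(L*R(-5/1))*P = (39*(9/2 - 1/((-5/1))))*15 = (39*(9/2 - 1/((-5*1))))*15 = (39*(9/2 - 1/(-5)))*15 = (39*(9/2 - 1*(-1/5)))*15 = (39*(9/2 + 1/5))*15 = (39*(47/10))*15 = (1833/10)*15 = 5499/2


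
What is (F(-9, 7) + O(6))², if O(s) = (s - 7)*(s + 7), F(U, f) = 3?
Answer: 100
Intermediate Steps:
O(s) = (-7 + s)*(7 + s)
(F(-9, 7) + O(6))² = (3 + (-49 + 6²))² = (3 + (-49 + 36))² = (3 - 13)² = (-10)² = 100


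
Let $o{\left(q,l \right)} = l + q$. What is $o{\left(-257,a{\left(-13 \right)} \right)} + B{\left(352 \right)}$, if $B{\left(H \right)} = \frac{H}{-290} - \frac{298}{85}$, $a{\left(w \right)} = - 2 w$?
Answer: $- \frac{581049}{2465} \approx -235.72$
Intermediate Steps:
$B{\left(H \right)} = - \frac{298}{85} - \frac{H}{290}$ ($B{\left(H \right)} = H \left(- \frac{1}{290}\right) - \frac{298}{85} = - \frac{H}{290} - \frac{298}{85} = - \frac{298}{85} - \frac{H}{290}$)
$o{\left(-257,a{\left(-13 \right)} \right)} + B{\left(352 \right)} = \left(\left(-2\right) \left(-13\right) - 257\right) - \frac{11634}{2465} = \left(26 - 257\right) - \frac{11634}{2465} = -231 - \frac{11634}{2465} = - \frac{581049}{2465}$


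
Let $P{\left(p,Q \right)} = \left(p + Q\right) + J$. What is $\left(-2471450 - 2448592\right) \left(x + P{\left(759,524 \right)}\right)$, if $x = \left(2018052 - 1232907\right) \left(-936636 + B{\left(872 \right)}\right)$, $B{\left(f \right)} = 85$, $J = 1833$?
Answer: $3617846276142614718$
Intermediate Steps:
$x = -735328334895$ ($x = \left(2018052 - 1232907\right) \left(-936636 + 85\right) = 785145 \left(-936551\right) = -735328334895$)
$P{\left(p,Q \right)} = 1833 + Q + p$ ($P{\left(p,Q \right)} = \left(p + Q\right) + 1833 = \left(Q + p\right) + 1833 = 1833 + Q + p$)
$\left(-2471450 - 2448592\right) \left(x + P{\left(759,524 \right)}\right) = \left(-2471450 - 2448592\right) \left(-735328334895 + \left(1833 + 524 + 759\right)\right) = - 4920042 \left(-735328334895 + 3116\right) = \left(-4920042\right) \left(-735328331779\right) = 3617846276142614718$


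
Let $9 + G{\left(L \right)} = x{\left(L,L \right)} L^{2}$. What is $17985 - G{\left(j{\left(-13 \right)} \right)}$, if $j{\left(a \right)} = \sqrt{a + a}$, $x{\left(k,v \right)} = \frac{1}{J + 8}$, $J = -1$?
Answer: $\frac{125984}{7} \approx 17998.0$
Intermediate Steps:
$x{\left(k,v \right)} = \frac{1}{7}$ ($x{\left(k,v \right)} = \frac{1}{-1 + 8} = \frac{1}{7}$)
$j{\left(a \right)} = \sqrt{2} \sqrt{a}$ ($j{\left(a \right)} = \sqrt{2 a} = \sqrt{2} \sqrt{a}$)
$G{\left(L \right)} = -9 + \frac{L^{2}}{7}$
$17985 - G{\left(j{\left(-13 \right)} \right)} = 17985 - \left(-9 + \frac{\left(\sqrt{2} \sqrt{-13}\right)^{2}}{7}\right) = 17985 - \left(-9 + \frac{\left(\sqrt{2} i \sqrt{13}\right)^{2}}{7}\right) = 17985 - \left(-9 + \frac{\left(i \sqrt{26}\right)^{2}}{7}\right) = 17985 - \left(-9 + \frac{1}{7} \left(-26\right)\right) = 17985 - \left(-9 - \frac{26}{7}\right) = 17985 - - \frac{89}{7} = 17985 + \frac{89}{7} = \frac{125984}{7}$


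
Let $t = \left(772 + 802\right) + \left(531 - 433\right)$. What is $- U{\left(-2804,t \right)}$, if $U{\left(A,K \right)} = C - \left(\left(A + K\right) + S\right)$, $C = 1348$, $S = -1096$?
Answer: $-3576$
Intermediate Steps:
$t = 1672$ ($t = 1574 + \left(531 - 433\right) = 1574 + 98 = 1672$)
$U{\left(A,K \right)} = 2444 - A - K$ ($U{\left(A,K \right)} = 1348 - \left(\left(A + K\right) - 1096\right) = 1348 - \left(-1096 + A + K\right) = 2444 - A - K$)
$- U{\left(-2804,t \right)} = - (2444 - -2804 - 1672) = - (2444 + 2804 - 1672) = \left(-1\right) 3576 = -3576$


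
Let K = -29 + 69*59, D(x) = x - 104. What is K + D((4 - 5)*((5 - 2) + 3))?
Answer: 3932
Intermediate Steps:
D(x) = -104 + x
K = 4042 (K = -29 + 4071 = 4042)
K + D((4 - 5)*((5 - 2) + 3)) = 4042 + (-104 + (4 - 5)*((5 - 2) + 3)) = 4042 + (-104 - (3 + 3)) = 4042 + (-104 - 1*6) = 4042 + (-104 - 6) = 4042 - 110 = 3932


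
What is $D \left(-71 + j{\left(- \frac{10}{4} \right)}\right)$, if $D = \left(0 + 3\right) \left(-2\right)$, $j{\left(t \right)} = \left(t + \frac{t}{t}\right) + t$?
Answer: $450$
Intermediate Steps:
$j{\left(t \right)} = 1 + 2 t$ ($j{\left(t \right)} = \left(t + 1\right) + t = \left(1 + t\right) + t = 1 + 2 t$)
$D = -6$ ($D = 3 \left(-2\right) = -6$)
$D \left(-71 + j{\left(- \frac{10}{4} \right)}\right) = - 6 \left(-71 + \left(1 + 2 \left(- \frac{10}{4}\right)\right)\right) = - 6 \left(-71 + \left(1 + 2 \left(\left(-10\right) \frac{1}{4}\right)\right)\right) = - 6 \left(-71 + \left(1 + 2 \left(- \frac{5}{2}\right)\right)\right) = - 6 \left(-71 + \left(1 - 5\right)\right) = - 6 \left(-71 - 4\right) = \left(-6\right) \left(-75\right) = 450$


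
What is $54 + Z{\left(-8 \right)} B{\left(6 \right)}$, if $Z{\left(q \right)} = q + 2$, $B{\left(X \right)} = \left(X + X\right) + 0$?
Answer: $-18$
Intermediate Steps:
$B{\left(X \right)} = 2 X$ ($B{\left(X \right)} = 2 X + 0 = 2 X$)
$Z{\left(q \right)} = 2 + q$
$54 + Z{\left(-8 \right)} B{\left(6 \right)} = 54 + \left(2 - 8\right) 2 \cdot 6 = 54 - 72 = -18$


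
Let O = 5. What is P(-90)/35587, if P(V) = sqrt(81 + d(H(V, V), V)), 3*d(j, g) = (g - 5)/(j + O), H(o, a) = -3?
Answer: sqrt(2346)/213522 ≈ 0.00022684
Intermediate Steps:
d(j, g) = (-5 + g)/(3*(5 + j)) (d(j, g) = ((g - 5)/(j + 5))/3 = ((-5 + g)/(5 + j))/3 = (-5 + g)/(3*(5 + j)))
P(V) = sqrt(481/6 + V/6) (P(V) = sqrt(81 + (-5 + V)/(3*(5 - 3))) = sqrt(81 + (1/3)*(-5 + V)/2) = sqrt(81 + (1/3)*(1/2)*(-5 + V)) = sqrt(81 + (-5/6 + V/6)) = sqrt(481/6 + V/6))
P(-90)/35587 = (sqrt(2886 + 6*(-90))/6)/35587 = (sqrt(2886 - 540)/6)*(1/35587) = (sqrt(2346)/6)*(1/35587) = sqrt(2346)/213522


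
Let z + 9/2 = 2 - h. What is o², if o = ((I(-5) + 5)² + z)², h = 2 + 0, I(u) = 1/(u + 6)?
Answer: 15752961/16 ≈ 9.8456e+5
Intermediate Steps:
I(u) = 1/(6 + u)
h = 2
z = -9/2 (z = -9/2 + (2 - 1*2) = -9/2 + (2 - 2) = -9/2 + 0 = -9/2 ≈ -4.5000)
o = 3969/4 (o = ((1/(6 - 5) + 5)² - 9/2)² = ((1/1 + 5)² - 9/2)² = ((1 + 5)² - 9/2)² = (6² - 9/2)² = (36 - 9/2)² = (63/2)² = 3969/4 ≈ 992.25)
o² = (3969/4)² = 15752961/16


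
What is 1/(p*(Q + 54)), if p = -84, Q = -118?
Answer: 1/5376 ≈ 0.00018601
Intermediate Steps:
1/(p*(Q + 54)) = 1/(-84*(-118 + 54)) = 1/(-84*(-64)) = 1/5376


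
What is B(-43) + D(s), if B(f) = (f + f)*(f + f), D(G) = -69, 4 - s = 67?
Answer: 7327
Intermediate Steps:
s = -63 (s = 4 - 1*67 = 4 - 67 = -63)
B(f) = 4*f**2 (B(f) = (2*f)*(2*f) = 4*f**2)
B(-43) + D(s) = 4*(-43)**2 - 69 = 4*1849 - 69 = 7396 - 69 = 7327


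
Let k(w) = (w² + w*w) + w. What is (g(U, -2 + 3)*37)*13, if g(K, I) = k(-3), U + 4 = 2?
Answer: 7215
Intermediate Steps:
U = -2 (U = -4 + 2 = -2)
k(w) = w + 2*w² (k(w) = (w² + w²) + w = 2*w² + w = w + 2*w²)
g(K, I) = 15 (g(K, I) = -3*(1 + 2*(-3)) = -3*(1 - 6) = -3*(-5) = 15)
(g(U, -2 + 3)*37)*13 = (15*37)*13 = 555*13 = 7215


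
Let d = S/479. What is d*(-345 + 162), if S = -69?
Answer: 12627/479 ≈ 26.361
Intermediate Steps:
d = -69/479 ≈ -0.14405
d*(-345 + 162) = -69*(-345 + 162)/479 = -69/479*(-183) = 12627/479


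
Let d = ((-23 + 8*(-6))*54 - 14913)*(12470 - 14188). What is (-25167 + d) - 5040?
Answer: 32177139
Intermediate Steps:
d = 32207346 (d = ((-23 - 48)*54 - 14913)*(-1718) = (-71*54 - 14913)*(-1718) = (-3834 - 14913)*(-1718) = -18747*(-1718) = 32207346)
(-25167 + d) - 5040 = (-25167 + 32207346) - 5040 = 32182179 - 5040 = 32177139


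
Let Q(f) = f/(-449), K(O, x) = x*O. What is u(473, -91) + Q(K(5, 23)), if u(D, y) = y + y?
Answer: -81833/449 ≈ -182.26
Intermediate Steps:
u(D, y) = 2*y
K(O, x) = O*x
Q(f) = -f/449 (Q(f) = f*(-1/449) = -f/449)
u(473, -91) + Q(K(5, 23)) = 2*(-91) - 5*23/449 = -182 - 1/449*115 = -182 - 115/449 = -81833/449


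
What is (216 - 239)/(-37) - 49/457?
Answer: 8698/16909 ≈ 0.51440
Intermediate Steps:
(216 - 239)/(-37) - 49/457 = -23*(-1/37) - 49*1/457 = 23/37 - 49/457 = 8698/16909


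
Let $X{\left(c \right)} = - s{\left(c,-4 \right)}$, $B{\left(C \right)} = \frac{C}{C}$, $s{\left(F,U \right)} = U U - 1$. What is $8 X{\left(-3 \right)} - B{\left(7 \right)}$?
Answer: $-121$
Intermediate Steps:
$s{\left(F,U \right)} = -1 + U^{2}$ ($s{\left(F,U \right)} = U^{2} - 1 = -1 + U^{2}$)
$B{\left(C \right)} = 1$
$X{\left(c \right)} = -15$ ($X{\left(c \right)} = - (-1 + \left(-4\right)^{2}) = - (-1 + 16) = \left(-1\right) 15 = -15$)
$8 X{\left(-3 \right)} - B{\left(7 \right)} = 8 \left(-15\right) - 1 = -120 - 1 = -121$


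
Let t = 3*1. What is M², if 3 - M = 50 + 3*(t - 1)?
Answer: 2809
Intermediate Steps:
t = 3
M = -53 (M = 3 - (50 + 3*(3 - 1)) = 3 - (50 + 3*2) = 3 - (50 + 6) = 3 - 1*56 = 3 - 56 = -53)
M² = (-53)² = 2809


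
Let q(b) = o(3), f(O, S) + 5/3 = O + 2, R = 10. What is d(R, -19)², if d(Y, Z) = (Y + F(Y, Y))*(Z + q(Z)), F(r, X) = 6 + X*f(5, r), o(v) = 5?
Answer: 8479744/9 ≈ 9.4219e+5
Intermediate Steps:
f(O, S) = ⅓ + O (f(O, S) = -5/3 + (O + 2) = -5/3 + (2 + O) = ⅓ + O)
F(r, X) = 6 + 16*X/3 (F(r, X) = 6 + X*(⅓ + 5) = 6 + X*(16/3) = 6 + 16*X/3)
q(b) = 5
d(Y, Z) = (5 + Z)*(6 + 19*Y/3) (d(Y, Z) = (Y + (6 + 16*Y/3))*(Z + 5) = (6 + 19*Y/3)*(5 + Z) = (5 + Z)*(6 + 19*Y/3))
d(R, -19)² = (30 + 6*(-19) + (95/3)*10 + (19/3)*10*(-19))² = (30 - 114 + 950/3 - 3610/3)² = (-2912/3)² = 8479744/9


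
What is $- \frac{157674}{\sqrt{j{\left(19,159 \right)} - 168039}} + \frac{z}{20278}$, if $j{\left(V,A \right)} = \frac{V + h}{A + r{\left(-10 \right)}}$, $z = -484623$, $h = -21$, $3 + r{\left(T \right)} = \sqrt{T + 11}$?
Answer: $- \frac{484623}{20278} + \frac{14334 i \sqrt{165679745}}{479675} \approx -23.899 + 384.64 i$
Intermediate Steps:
$r{\left(T \right)} = -3 + \sqrt{11 + T}$ ($r{\left(T \right)} = -3 + \sqrt{T + 11} = -3 + \sqrt{11 + T}$)
$j{\left(V,A \right)} = \frac{-21 + V}{-2 + A}$ ($j{\left(V,A \right)} = \frac{V - 21}{A - \left(3 - \sqrt{11 - 10}\right)} = \frac{-21 + V}{A - \left(3 - \sqrt{1}\right)} = \frac{-21 + V}{A + \left(-3 + 1\right)} = \frac{-21 + V}{A - 2} = \frac{-21 + V}{-2 + A}$)
$- \frac{157674}{\sqrt{j{\left(19,159 \right)} - 168039}} + \frac{z}{20278} = - \frac{157674}{\sqrt{\frac{-21 + 19}{-2 + 159} - 168039}} - \frac{484623}{20278} = - \frac{157674}{\sqrt{\frac{1}{157} \left(-2\right) - 168039}} - \frac{484623}{20278} = - \frac{157674}{\sqrt{- \frac{2}{157} - 168039}} - \frac{484623}{20278} = - \frac{157674}{\sqrt{- \frac{26382125}{157}}} - \frac{484623}{20278} = - \frac{157674}{\frac{5}{157} i \sqrt{165679745}} - \frac{484623}{20278} = - 157674 \left(- \frac{i \sqrt{165679745}}{5276425}\right) - \frac{484623}{20278} = \frac{14334 i \sqrt{165679745}}{479675} - \frac{484623}{20278} = - \frac{484623}{20278} + \frac{14334 i \sqrt{165679745}}{479675}$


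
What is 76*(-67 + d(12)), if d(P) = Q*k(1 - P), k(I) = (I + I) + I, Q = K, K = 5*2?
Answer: -30172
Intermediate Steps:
K = 10
Q = 10
k(I) = 3*I (k(I) = 2*I + I = 3*I)
d(P) = 30 - 30*P (d(P) = 10*(3*(1 - P)) = 10*(3 - 3*P) = 30 - 30*P)
76*(-67 + d(12)) = 76*(-67 + (30 - 30*12)) = 76*(-67 + (30 - 360)) = 76*(-67 - 330) = 76*(-397) = -30172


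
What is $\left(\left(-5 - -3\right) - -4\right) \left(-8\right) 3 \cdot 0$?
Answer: $0$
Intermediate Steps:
$\left(\left(-5 - -3\right) - -4\right) \left(-8\right) 3 \cdot 0 = \left(\left(-5 + 3\right) + 4\right) \left(-8\right) 0 = \left(-2 + 4\right) \left(-8\right) 0 = 2 \left(-8\right) 0 = \left(-16\right) 0 = 0$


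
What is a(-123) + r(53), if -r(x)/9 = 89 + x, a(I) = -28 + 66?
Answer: -1240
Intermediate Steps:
a(I) = 38
r(x) = -801 - 9*x (r(x) = -9*(89 + x) = -801 - 9*x)
a(-123) + r(53) = 38 + (-801 - 9*53) = 38 + (-801 - 477) = 38 - 1278 = -1240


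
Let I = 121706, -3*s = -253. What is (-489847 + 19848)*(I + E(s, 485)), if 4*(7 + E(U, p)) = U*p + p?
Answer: -186183993863/3 ≈ -6.2061e+10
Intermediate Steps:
s = 253/3 (s = -1/3*(-253) = 253/3 ≈ 84.333)
E(U, p) = -7 + p/4 + U*p/4 (E(U, p) = -7 + (U*p + p)/4 = -7 + (p + U*p)/4 = -7 + (p/4 + U*p/4) = -7 + p/4 + U*p/4)
(-489847 + 19848)*(I + E(s, 485)) = (-489847 + 19848)*(121706 + (-7 + (1/4)*485 + (1/4)*(253/3)*485)) = -469999*(121706 + (-7 + 485/4 + 122705/12)) = -469999*(121706 + 31019/3) = -469999*396137/3 = -186183993863/3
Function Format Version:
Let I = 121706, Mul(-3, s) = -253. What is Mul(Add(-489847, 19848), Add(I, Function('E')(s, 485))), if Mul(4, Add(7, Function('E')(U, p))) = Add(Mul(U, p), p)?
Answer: Rational(-186183993863, 3) ≈ -6.2061e+10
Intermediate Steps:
s = Rational(253, 3) (s = Mul(Rational(-1, 3), -253) = Rational(253, 3) ≈ 84.333)
Function('E')(U, p) = Add(-7, Mul(Rational(1, 4), p), Mul(Rational(1, 4), U, p)) (Function('E')(U, p) = Add(-7, Mul(Rational(1, 4), Add(Mul(U, p), p))) = Add(-7, Mul(Rational(1, 4), Add(p, Mul(U, p)))) = Add(-7, Add(Mul(Rational(1, 4), p), Mul(Rational(1, 4), U, p))) = Add(-7, Mul(Rational(1, 4), p), Mul(Rational(1, 4), U, p)))
Mul(Add(-489847, 19848), Add(I, Function('E')(s, 485))) = Mul(Add(-489847, 19848), Add(121706, Add(-7, Mul(Rational(1, 4), 485), Mul(Rational(1, 4), Rational(253, 3), 485)))) = Mul(-469999, Add(121706, Add(-7, Rational(485, 4), Rational(122705, 12)))) = Mul(-469999, Add(121706, Rational(31019, 3))) = Mul(-469999, Rational(396137, 3)) = Rational(-186183993863, 3)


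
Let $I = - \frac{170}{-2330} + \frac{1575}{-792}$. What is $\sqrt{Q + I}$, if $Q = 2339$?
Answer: $\frac{\sqrt{245635751702}}{10252} \approx 48.343$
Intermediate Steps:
$I = - \frac{39279}{20504}$ ($I = \left(-170\right) \left(- \frac{1}{2330}\right) + 1575 \left(- \frac{1}{792}\right) = \frac{17}{233} - \frac{175}{88} = - \frac{39279}{20504} \approx -1.9157$)
$\sqrt{Q + I} = \sqrt{2339 - \frac{39279}{20504}} = \sqrt{\frac{47919577}{20504}} = \frac{\sqrt{245635751702}}{10252}$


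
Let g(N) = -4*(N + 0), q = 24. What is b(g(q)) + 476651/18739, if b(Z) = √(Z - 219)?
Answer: 68093/2677 + 3*I*√35 ≈ 25.436 + 17.748*I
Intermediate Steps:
g(N) = -4*N
b(Z) = √(-219 + Z)
b(g(q)) + 476651/18739 = √(-219 - 4*24) + 476651/18739 = √(-219 - 96) + 476651*(1/18739) = √(-315) + 68093/2677 = 3*I*√35 + 68093/2677 = 68093/2677 + 3*I*√35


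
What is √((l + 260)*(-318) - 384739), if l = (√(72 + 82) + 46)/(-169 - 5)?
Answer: √(-393028677 + 1537*√154)/29 ≈ 683.6*I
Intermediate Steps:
l = -23/87 - √154/174 (l = (√154 + 46)/(-174) = (46 + √154)*(-1/174) = -23/87 - √154/174 ≈ -0.33569)
√((l + 260)*(-318) - 384739) = √(((-23/87 - √154/174) + 260)*(-318) - 384739) = √((22597/87 - √154/174)*(-318) - 384739) = √((-2395282/29 + 53*√154/29) - 384739) = √(-13552713/29 + 53*√154/29)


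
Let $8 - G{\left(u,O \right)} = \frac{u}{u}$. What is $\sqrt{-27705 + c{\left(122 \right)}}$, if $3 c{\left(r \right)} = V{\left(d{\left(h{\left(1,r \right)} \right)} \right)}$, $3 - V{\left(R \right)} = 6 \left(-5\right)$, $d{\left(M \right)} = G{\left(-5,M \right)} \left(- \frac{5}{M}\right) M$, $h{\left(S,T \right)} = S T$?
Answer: $i \sqrt{27694} \approx 166.42 i$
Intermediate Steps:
$G{\left(u,O \right)} = 7$ ($G{\left(u,O \right)} = 8 - \frac{u}{u} = 8 - 1 = 7$)
$d{\left(M \right)} = -35$ ($d{\left(M \right)} = 7 \left(- \frac{5}{M}\right) M = - \frac{35}{M} M = -35$)
$V{\left(R \right)} = 33$ ($V{\left(R \right)} = 3 - 6 \left(-5\right) = 3 - -30 = 3 + 30 = 33$)
$c{\left(r \right)} = 11$ ($c{\left(r \right)} = \frac{1}{3} \cdot 33 = 11$)
$\sqrt{-27705 + c{\left(122 \right)}} = \sqrt{-27705 + 11} = \sqrt{-27694} = i \sqrt{27694}$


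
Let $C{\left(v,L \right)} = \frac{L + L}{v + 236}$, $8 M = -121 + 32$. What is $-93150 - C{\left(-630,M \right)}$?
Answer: $- \frac{146804489}{1576} \approx -93150.0$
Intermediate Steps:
$M = - \frac{89}{8}$ ($M = \frac{-121 + 32}{8} = \frac{1}{8} \left(-89\right) = - \frac{89}{8} \approx -11.125$)
$C{\left(v,L \right)} = \frac{2 L}{236 + v}$
$-93150 - C{\left(-630,M \right)} = -93150 - 2 \left(- \frac{89}{8}\right) \frac{1}{236 - 630} = -93150 - 2 \left(- \frac{89}{8}\right) \frac{1}{-394} = -93150 - 2 \left(- \frac{89}{8}\right) \left(- \frac{1}{394}\right) = -93150 - \frac{89}{1576} = - \frac{146804489}{1576}$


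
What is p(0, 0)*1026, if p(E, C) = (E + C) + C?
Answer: 0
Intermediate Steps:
p(E, C) = E + 2*C (p(E, C) = (C + E) + C = E + 2*C)
p(0, 0)*1026 = (0 + 2*0)*1026 = (0 + 0)*1026 = 0*1026 = 0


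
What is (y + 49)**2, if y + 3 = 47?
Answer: 8649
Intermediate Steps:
y = 44 (y = -3 + 47 = 44)
(y + 49)**2 = (44 + 49)**2 = 93**2 = 8649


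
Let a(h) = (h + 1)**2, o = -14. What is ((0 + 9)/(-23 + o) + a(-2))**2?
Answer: 784/1369 ≈ 0.57268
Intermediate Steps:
a(h) = (1 + h)**2
((0 + 9)/(-23 + o) + a(-2))**2 = ((0 + 9)/(-23 - 14) + (1 - 2)**2)**2 = (9/(-37) + (-1)**2)**2 = (9*(-1/37) + 1)**2 = (-9/37 + 1)**2 = (28/37)**2 = 784/1369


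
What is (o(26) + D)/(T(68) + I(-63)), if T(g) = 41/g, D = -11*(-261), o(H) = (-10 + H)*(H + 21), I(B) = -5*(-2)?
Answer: 246364/721 ≈ 341.70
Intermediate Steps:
I(B) = 10
o(H) = (-10 + H)*(21 + H)
D = 2871
(o(26) + D)/(T(68) + I(-63)) = ((-210 + 26² + 11*26) + 2871)/(41/68 + 10) = ((-210 + 676 + 286) + 2871)/(41*(1/68) + 10) = (752 + 2871)/(41/68 + 10) = 3623/(721/68) = 3623*(68/721) = 246364/721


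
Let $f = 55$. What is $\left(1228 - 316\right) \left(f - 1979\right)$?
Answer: $-1754688$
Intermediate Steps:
$\left(1228 - 316\right) \left(f - 1979\right) = \left(1228 - 316\right) \left(55 - 1979\right) = 912 \left(-1924\right) = -1754688$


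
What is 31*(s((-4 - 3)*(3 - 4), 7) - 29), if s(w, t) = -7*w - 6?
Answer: -2604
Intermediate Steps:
s(w, t) = -6 - 7*w
31*(s((-4 - 3)*(3 - 4), 7) - 29) = 31*((-6 - 7*(-4 - 3)*(3 - 4)) - 29) = 31*((-6 - (-49)*(-1)) - 29) = 31*((-6 - 7*7) - 29) = 31*((-6 - 49) - 29) = 31*(-55 - 29) = 31*(-84) = -2604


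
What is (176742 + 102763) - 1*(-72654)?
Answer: 352159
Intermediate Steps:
(176742 + 102763) - 1*(-72654) = 279505 + 72654 = 352159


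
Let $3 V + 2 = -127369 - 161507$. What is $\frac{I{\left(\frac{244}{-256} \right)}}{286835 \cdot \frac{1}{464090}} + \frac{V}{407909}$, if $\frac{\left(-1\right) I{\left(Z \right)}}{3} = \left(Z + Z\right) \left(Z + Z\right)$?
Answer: $- \frac{642453393910621}{35943191966208} \approx -17.874$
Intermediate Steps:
$V = - \frac{288878}{3}$ ($V = - \frac{2}{3} + \frac{-127369 - 161507}{3} = - \frac{2}{3} + \frac{1}{3} \left(-288876\right) = - \frac{2}{3} - 96292 = - \frac{288878}{3} \approx -96293.0$)
$I{\left(Z \right)} = - 12 Z^{2}$ ($I{\left(Z \right)} = - 3 \left(Z + Z\right) \left(Z + Z\right) = - 3 \cdot 2 Z 2 Z = - 3 \cdot 4 Z^{2} = - 12 Z^{2}$)
$\frac{I{\left(\frac{244}{-256} \right)}}{286835 \cdot \frac{1}{464090}} + \frac{V}{407909} = \frac{\left(-12\right) \left(\frac{244}{-256}\right)^{2}}{286835 \cdot \frac{1}{464090}} - \frac{288878}{3 \cdot 407909} = \frac{\left(-12\right) \left(244 \left(- \frac{1}{256}\right)\right)^{2}}{286835 \cdot \frac{1}{464090}} - \frac{288878}{1223727} = \frac{\left(-12\right) \left(- \frac{61}{64}\right)^{2}}{\frac{57367}{92818}} - \frac{288878}{1223727} = \left(-12\right) \frac{3721}{4096} \cdot \frac{92818}{57367} - \frac{288878}{1223727} = \left(- \frac{11163}{1024}\right) \frac{92818}{57367} - \frac{288878}{1223727} = - \frac{518063667}{29371904} - \frac{288878}{1223727} = - \frac{642453393910621}{35943191966208}$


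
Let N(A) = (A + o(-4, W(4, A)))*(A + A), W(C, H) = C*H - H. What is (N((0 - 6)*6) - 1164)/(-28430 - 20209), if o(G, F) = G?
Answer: -572/16213 ≈ -0.035280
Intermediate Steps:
W(C, H) = -H + C*H
N(A) = 2*A*(-4 + A) (N(A) = (A - 4)*(A + A) = (-4 + A)*(2*A) = 2*A*(-4 + A))
(N((0 - 6)*6) - 1164)/(-28430 - 20209) = (2*((0 - 6)*6)*(-4 + (0 - 6)*6) - 1164)/(-28430 - 20209) = (2*(-6*6)*(-4 - 6*6) - 1164)/(-48639) = (2*(-36)*(-4 - 36) - 1164)*(-1/48639) = (2*(-36)*(-40) - 1164)*(-1/48639) = (2880 - 1164)*(-1/48639) = 1716*(-1/48639) = -572/16213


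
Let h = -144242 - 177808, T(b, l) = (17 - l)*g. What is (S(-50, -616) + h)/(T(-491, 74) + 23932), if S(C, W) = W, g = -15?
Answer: -322666/24787 ≈ -13.018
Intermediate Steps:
T(b, l) = -255 + 15*l (T(b, l) = (17 - l)*(-15) = -255 + 15*l)
h = -322050
(S(-50, -616) + h)/(T(-491, 74) + 23932) = (-616 - 322050)/((-255 + 15*74) + 23932) = -322666/((-255 + 1110) + 23932) = -322666/(855 + 23932) = -322666/24787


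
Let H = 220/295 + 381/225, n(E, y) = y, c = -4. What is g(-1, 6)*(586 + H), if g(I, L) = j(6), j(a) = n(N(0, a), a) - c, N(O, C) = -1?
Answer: 5207686/885 ≈ 5884.4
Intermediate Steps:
H = 10793/4425 (H = 220*(1/295) + 381*(1/225) = 44/59 + 127/75 = 10793/4425 ≈ 2.4391)
j(a) = 4 + a (j(a) = a - 1*(-4) = a + 4 = 4 + a)
g(I, L) = 10 (g(I, L) = 4 + 6 = 10)
g(-1, 6)*(586 + H) = 10*(586 + 10793/4425) = 10*(2603843/4425) = 5207686/885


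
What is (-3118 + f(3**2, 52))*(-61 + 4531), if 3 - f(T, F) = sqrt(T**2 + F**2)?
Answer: -13924050 - 4470*sqrt(2785) ≈ -1.4160e+7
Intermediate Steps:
f(T, F) = 3 - sqrt(F**2 + T**2) (f(T, F) = 3 - sqrt(T**2 + F**2) = 3 - sqrt(F**2 + T**2))
(-3118 + f(3**2, 52))*(-61 + 4531) = (-3118 + (3 - sqrt(52**2 + (3**2)**2)))*(-61 + 4531) = (-3118 + (3 - sqrt(2704 + 9**2)))*4470 = (-3118 + (3 - sqrt(2704 + 81)))*4470 = (-3118 + (3 - sqrt(2785)))*4470 = (-3115 - sqrt(2785))*4470 = -13924050 - 4470*sqrt(2785)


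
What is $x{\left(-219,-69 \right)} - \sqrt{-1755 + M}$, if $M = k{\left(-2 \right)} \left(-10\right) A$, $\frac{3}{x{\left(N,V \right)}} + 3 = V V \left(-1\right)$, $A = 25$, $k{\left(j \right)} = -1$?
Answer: $- \frac{1}{1588} - i \sqrt{1505} \approx -0.00062972 - 38.794 i$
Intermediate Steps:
$x{\left(N,V \right)} = \frac{3}{-3 - V^{2}}$ ($x{\left(N,V \right)} = \frac{3}{-3 + V V \left(-1\right)} = \frac{3}{-3 + V^{2} \left(-1\right)} = \frac{3}{-3 - V^{2}}$)
$M = 250$ ($M = \left(-1\right) \left(-10\right) 25 = 10 \cdot 25 = 250$)
$x{\left(-219,-69 \right)} - \sqrt{-1755 + M} = - \frac{3}{3 + \left(-69\right)^{2}} - \sqrt{-1755 + 250} = - \frac{3}{3 + 4761} - \sqrt{-1505} = - \frac{3}{4764} - i \sqrt{1505} = \left(-3\right) \frac{1}{4764} - i \sqrt{1505} = - \frac{1}{1588} - i \sqrt{1505}$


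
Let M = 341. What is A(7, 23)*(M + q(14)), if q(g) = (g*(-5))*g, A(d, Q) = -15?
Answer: 9585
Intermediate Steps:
q(g) = -5*g**2 (q(g) = (-5*g)*g = -5*g**2)
A(7, 23)*(M + q(14)) = -15*(341 - 5*14**2) = -15*(341 - 5*196) = -15*(341 - 980) = -15*(-639) = 9585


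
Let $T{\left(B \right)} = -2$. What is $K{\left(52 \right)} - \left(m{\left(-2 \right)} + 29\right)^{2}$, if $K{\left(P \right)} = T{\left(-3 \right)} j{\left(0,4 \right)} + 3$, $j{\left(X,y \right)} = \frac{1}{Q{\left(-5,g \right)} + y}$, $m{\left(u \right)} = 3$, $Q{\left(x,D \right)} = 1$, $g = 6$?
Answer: $- \frac{5107}{5} \approx -1021.4$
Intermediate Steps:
$j{\left(X,y \right)} = \frac{1}{1 + y}$
$K{\left(P \right)} = \frac{13}{5}$ ($K{\left(P \right)} = - \frac{2}{1 + 4} + 3 = - \frac{2}{5} + 3 = \frac{13}{5}$)
$K{\left(52 \right)} - \left(m{\left(-2 \right)} + 29\right)^{2} = \frac{13}{5} - \left(3 + 29\right)^{2} = \frac{13}{5} - 32^{2} = \frac{13}{5} - 1024 = - \frac{5107}{5}$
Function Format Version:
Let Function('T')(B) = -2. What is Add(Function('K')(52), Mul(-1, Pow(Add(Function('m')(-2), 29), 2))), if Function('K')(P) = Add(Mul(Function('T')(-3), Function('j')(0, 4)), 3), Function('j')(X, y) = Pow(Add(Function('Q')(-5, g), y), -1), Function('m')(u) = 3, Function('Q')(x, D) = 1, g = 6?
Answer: Rational(-5107, 5) ≈ -1021.4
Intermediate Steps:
Function('j')(X, y) = Pow(Add(1, y), -1)
Function('K')(P) = Rational(13, 5) (Function('K')(P) = Add(Mul(-2, Pow(Add(1, 4), -1)), 3) = Add(Mul(-2, Pow(5, -1)), 3) = Add(Mul(-2, Rational(1, 5)), 3) = Add(Rational(-2, 5), 3) = Rational(13, 5))
Add(Function('K')(52), Mul(-1, Pow(Add(Function('m')(-2), 29), 2))) = Add(Rational(13, 5), Mul(-1, Pow(Add(3, 29), 2))) = Add(Rational(13, 5), Mul(-1, Pow(32, 2))) = Add(Rational(13, 5), Mul(-1, 1024)) = Add(Rational(13, 5), -1024) = Rational(-5107, 5)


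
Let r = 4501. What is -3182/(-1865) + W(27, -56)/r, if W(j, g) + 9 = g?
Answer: 14200957/8394365 ≈ 1.6917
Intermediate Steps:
W(j, g) = -9 + g
-3182/(-1865) + W(27, -56)/r = -3182/(-1865) + (-9 - 56)/4501 = -3182*(-1/1865) - 65*1/4501 = 3182/1865 - 65/4501 = 14200957/8394365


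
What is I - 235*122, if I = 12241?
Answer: -16429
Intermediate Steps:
I - 235*122 = 12241 - 235*122 = 12241 - 28670 = -16429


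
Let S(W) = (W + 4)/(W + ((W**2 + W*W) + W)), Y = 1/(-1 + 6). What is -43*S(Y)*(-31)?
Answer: 46655/4 ≈ 11664.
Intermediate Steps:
Y = 1/5 ≈ 0.20000
S(W) = (4 + W)/(2*W + 2*W**2) (S(W) = (4 + W)/(W + ((W**2 + W**2) + W)) = (4 + W)/(W + (2*W**2 + W)) = (4 + W)/(W + (W + 2*W**2)) = (4 + W)/(2*W + 2*W**2))
-43*S(Y)*(-31) = -43*(4 + 1/5)/(2*1/5*(1 + 1/5))*(-31) = -43*5*21/(2*6/5*5)*(-31) = -43*5*5*21/(2*6*5)*(-31) = -43*35/4*(-31) = -1505/4*(-31) = 46655/4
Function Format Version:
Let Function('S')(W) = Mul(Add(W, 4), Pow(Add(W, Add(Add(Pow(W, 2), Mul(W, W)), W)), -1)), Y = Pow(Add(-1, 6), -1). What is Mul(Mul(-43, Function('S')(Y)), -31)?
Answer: Rational(46655, 4) ≈ 11664.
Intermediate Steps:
Y = Rational(1, 5) (Y = Pow(5, -1) = Rational(1, 5) ≈ 0.20000)
Function('S')(W) = Mul(Pow(Add(Mul(2, W), Mul(2, Pow(W, 2))), -1), Add(4, W)) (Function('S')(W) = Mul(Add(4, W), Pow(Add(W, Add(Add(Pow(W, 2), Pow(W, 2)), W)), -1)) = Mul(Add(4, W), Pow(Add(W, Add(Mul(2, Pow(W, 2)), W)), -1)) = Mul(Add(4, W), Pow(Add(W, Add(W, Mul(2, Pow(W, 2)))), -1)) = Mul(Add(4, W), Pow(Add(Mul(2, W), Mul(2, Pow(W, 2))), -1)) = Mul(Pow(Add(Mul(2, W), Mul(2, Pow(W, 2))), -1), Add(4, W)))
Mul(Mul(-43, Function('S')(Y)), -31) = Mul(Mul(-43, Mul(Rational(1, 2), Pow(Rational(1, 5), -1), Pow(Add(1, Rational(1, 5)), -1), Add(4, Rational(1, 5)))), -31) = Mul(Mul(-43, Mul(Rational(1, 2), 5, Pow(Rational(6, 5), -1), Rational(21, 5))), -31) = Mul(Mul(-43, Mul(Rational(1, 2), 5, Rational(5, 6), Rational(21, 5))), -31) = Mul(Mul(-43, Rational(35, 4)), -31) = Mul(Rational(-1505, 4), -31) = Rational(46655, 4)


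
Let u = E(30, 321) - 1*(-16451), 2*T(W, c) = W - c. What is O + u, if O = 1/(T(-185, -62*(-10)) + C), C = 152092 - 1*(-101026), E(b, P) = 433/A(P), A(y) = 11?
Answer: 91682150836/5559741 ≈ 16490.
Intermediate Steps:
T(W, c) = W/2 - c/2 (T(W, c) = (W - c)/2 = W/2 - c/2)
E(b, P) = 433/11
C = 253118 (C = 152092 + 101026 = 253118)
u = 181394/11 (u = 433/11 - 1*(-16451) = 433/11 + 16451 = 181394/11 ≈ 16490.)
O = 2/505431 (O = 1/(((1/2)*(-185) - (-31)*(-10)) + 253118) = 1/((-185/2 - 1/2*620) + 253118) = 1/((-185/2 - 310) + 253118) = 1/(-805/2 + 253118) = 1/(505431/2) = 2/505431 ≈ 3.9570e-6)
O + u = 2/505431 + 181394/11 = 91682150836/5559741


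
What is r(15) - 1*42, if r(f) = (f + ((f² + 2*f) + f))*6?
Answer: 1668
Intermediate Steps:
r(f) = 6*f² + 24*f (r(f) = (f + (f² + 3*f))*6 = (f² + 4*f)*6 = 6*f² + 24*f)
r(15) - 1*42 = 6*15*(4 + 15) - 1*42 = 6*15*19 - 42 = 1710 - 42 = 1668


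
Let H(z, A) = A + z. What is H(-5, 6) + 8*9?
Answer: 73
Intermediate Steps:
H(-5, 6) + 8*9 = (6 - 5) + 8*9 = 1 + 72 = 73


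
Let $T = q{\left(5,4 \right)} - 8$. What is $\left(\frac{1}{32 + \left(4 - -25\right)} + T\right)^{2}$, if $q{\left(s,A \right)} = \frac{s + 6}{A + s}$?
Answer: $\frac{13778944}{301401} \approx 45.716$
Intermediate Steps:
$q{\left(s,A \right)} = \frac{6 + s}{A + s}$
$T = - \frac{61}{9}$ ($T = \frac{6 + 5}{4 + 5} - 8 = \frac{1}{9} \cdot 11 - 8 = \frac{11}{9} - 8 = - \frac{61}{9} \approx -6.7778$)
$\left(\frac{1}{32 + \left(4 - -25\right)} + T\right)^{2} = \left(\frac{1}{32 + \left(4 - -25\right)} - \frac{61}{9}\right)^{2} = \left(\frac{1}{32 + \left(4 + 25\right)} - \frac{61}{9}\right)^{2} = \left(\frac{1}{32 + 29} - \frac{61}{9}\right)^{2} = \left(\frac{1}{61} - \frac{61}{9}\right)^{2} = \left(- \frac{3712}{549}\right)^{2} = \frac{13778944}{301401}$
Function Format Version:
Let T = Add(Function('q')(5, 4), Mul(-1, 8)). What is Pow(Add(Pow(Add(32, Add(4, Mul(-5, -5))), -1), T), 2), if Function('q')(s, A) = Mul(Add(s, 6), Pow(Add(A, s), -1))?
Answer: Rational(13778944, 301401) ≈ 45.716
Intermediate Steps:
Function('q')(s, A) = Mul(Pow(Add(A, s), -1), Add(6, s)) (Function('q')(s, A) = Mul(Add(6, s), Pow(Add(A, s), -1)) = Mul(Pow(Add(A, s), -1), Add(6, s)))
T = Rational(-61, 9) (T = Add(Mul(Pow(Add(4, 5), -1), Add(6, 5)), Mul(-1, 8)) = Add(Mul(Pow(9, -1), 11), -8) = Add(Mul(Rational(1, 9), 11), -8) = Add(Rational(11, 9), -8) = Rational(-61, 9) ≈ -6.7778)
Pow(Add(Pow(Add(32, Add(4, Mul(-5, -5))), -1), T), 2) = Pow(Add(Pow(Add(32, Add(4, Mul(-5, -5))), -1), Rational(-61, 9)), 2) = Pow(Add(Pow(Add(32, Add(4, 25)), -1), Rational(-61, 9)), 2) = Pow(Add(Pow(Add(32, 29), -1), Rational(-61, 9)), 2) = Pow(Add(Pow(61, -1), Rational(-61, 9)), 2) = Pow(Add(Rational(1, 61), Rational(-61, 9)), 2) = Pow(Rational(-3712, 549), 2) = Rational(13778944, 301401)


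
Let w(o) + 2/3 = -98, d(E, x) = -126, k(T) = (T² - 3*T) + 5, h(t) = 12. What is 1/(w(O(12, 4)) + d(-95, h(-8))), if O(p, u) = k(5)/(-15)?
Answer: -3/674 ≈ -0.0044510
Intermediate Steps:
k(T) = 5 + T² - 3*T
O(p, u) = -1 (O(p, u) = (5 + 5² - 3*5)/(-15) = (5 + 25 - 15)*(-1/15) = 15*(-1/15) = -1)
w(o) = -296/3 (w(o) = -⅔ - 98 = -296/3)
1/(w(O(12, 4)) + d(-95, h(-8))) = 1/(-296/3 - 126) = 1/(-674/3) = -3/674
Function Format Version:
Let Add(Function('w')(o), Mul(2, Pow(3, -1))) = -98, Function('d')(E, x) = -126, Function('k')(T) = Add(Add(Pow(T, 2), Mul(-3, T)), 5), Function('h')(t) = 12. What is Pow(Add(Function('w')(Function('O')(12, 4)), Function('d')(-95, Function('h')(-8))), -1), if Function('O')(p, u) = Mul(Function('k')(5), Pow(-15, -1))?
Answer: Rational(-3, 674) ≈ -0.0044510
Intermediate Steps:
Function('k')(T) = Add(5, Pow(T, 2), Mul(-3, T))
Function('O')(p, u) = -1 (Function('O')(p, u) = Mul(Add(5, Pow(5, 2), Mul(-3, 5)), Pow(-15, -1)) = Mul(Add(5, 25, -15), Rational(-1, 15)) = Mul(15, Rational(-1, 15)) = -1)
Function('w')(o) = Rational(-296, 3) (Function('w')(o) = Add(Rational(-2, 3), -98) = Rational(-296, 3))
Pow(Add(Function('w')(Function('O')(12, 4)), Function('d')(-95, Function('h')(-8))), -1) = Pow(Add(Rational(-296, 3), -126), -1) = Pow(Rational(-674, 3), -1) = Rational(-3, 674)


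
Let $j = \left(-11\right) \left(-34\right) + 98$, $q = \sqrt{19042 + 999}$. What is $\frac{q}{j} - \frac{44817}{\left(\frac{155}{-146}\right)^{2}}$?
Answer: $- \frac{955319172}{24025} + \frac{7 \sqrt{409}}{472} \approx -39763.0$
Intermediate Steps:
$q = 7 \sqrt{409}$ ($q = \sqrt{20041} = 7 \sqrt{409} \approx 141.57$)
$j = 472$ ($j = 374 + 98 = 472$)
$\frac{q}{j} - \frac{44817}{\left(\frac{155}{-146}\right)^{2}} = \frac{7 \sqrt{409}}{472} - \frac{44817}{\left(\frac{155}{-146}\right)^{2}} = 7 \sqrt{409} \cdot \frac{1}{472} - \frac{44817}{\left(155 \left(- \frac{1}{146}\right)\right)^{2}} = \frac{7 \sqrt{409}}{472} - \frac{44817}{\left(- \frac{155}{146}\right)^{2}} = \frac{7 \sqrt{409}}{472} - \frac{44817}{\frac{24025}{21316}} = \frac{7 \sqrt{409}}{472} - \frac{955319172}{24025} = - \frac{955319172}{24025} + \frac{7 \sqrt{409}}{472}$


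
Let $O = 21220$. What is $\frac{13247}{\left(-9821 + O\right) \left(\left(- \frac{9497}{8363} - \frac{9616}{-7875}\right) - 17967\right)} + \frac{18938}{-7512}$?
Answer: $- \frac{63861362148314680801}{25330776461702270724} \approx -2.5211$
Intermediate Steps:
$\frac{13247}{\left(-9821 + O\right) \left(\left(- \frac{9497}{8363} - \frac{9616}{-7875}\right) - 17967\right)} + \frac{18938}{-7512} = \frac{13247}{\left(-9821 + 21220\right) \left(\left(- \frac{9497}{8363} - \frac{9616}{-7875}\right) - 17967\right)} + \frac{18938}{-7512} = \frac{13247}{11399 \left(\left(\left(-9497\right) \frac{1}{8363} - - \frac{9616}{7875}\right) - 17967\right)} + 18938 \left(- \frac{1}{7512}\right) = \frac{13247}{11399 \left(\left(- \frac{9497}{8363} + \frac{9616}{7875}\right) - 17967\right)} - \frac{9469}{3756} = \frac{13247}{11399 \left(\frac{5629733}{65858625} - 17967\right)} - \frac{9469}{3756} = \frac{13247}{11399 \left(- \frac{1183276285642}{65858625}\right)} - \frac{9469}{3756} = \frac{13247}{- \frac{13488166380033158}{65858625}} - \frac{9469}{3756} = 13247 \left(- \frac{65858625}{13488166380033158}\right) - \frac{9469}{3756} = - \frac{872429205375}{13488166380033158} - \frac{9469}{3756} = - \frac{63861362148314680801}{25330776461702270724}$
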